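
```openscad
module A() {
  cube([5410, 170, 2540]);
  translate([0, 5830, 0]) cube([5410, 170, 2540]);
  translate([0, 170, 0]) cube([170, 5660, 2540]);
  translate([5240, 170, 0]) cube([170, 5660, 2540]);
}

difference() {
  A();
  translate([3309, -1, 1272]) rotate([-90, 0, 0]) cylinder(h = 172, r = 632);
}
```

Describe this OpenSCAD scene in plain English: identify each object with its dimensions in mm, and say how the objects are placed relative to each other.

A is the wall frame of a small rectangular building: four walls, each 2540 mm tall and 170 mm thick, enclosing a footprint 5410 mm (x) by 6000 mm (y) outside-to-outside, with no floor or roof. The front and back walls (the −y and +y sides) span the full width; the two side walls fit between them.

The house frame has a circular hole of radius 632 mm through its front wall, centred at (x = 3309, z = 1272).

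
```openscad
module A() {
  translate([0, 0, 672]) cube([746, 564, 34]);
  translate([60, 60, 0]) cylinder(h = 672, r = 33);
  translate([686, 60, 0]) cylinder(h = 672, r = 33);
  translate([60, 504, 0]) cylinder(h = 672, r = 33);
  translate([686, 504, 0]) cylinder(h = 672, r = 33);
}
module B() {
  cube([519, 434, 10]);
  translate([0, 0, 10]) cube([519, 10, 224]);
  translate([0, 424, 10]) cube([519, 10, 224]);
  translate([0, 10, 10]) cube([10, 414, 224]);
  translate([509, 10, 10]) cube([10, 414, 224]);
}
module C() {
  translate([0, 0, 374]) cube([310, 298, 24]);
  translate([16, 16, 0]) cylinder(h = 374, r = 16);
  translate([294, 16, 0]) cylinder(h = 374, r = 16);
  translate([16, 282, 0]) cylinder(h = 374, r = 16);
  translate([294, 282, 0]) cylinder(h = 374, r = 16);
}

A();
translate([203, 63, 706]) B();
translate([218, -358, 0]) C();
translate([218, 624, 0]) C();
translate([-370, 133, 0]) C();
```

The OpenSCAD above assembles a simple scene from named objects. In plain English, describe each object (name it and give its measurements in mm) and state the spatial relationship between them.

A is a table with a 746×564 mm rectangular top, 34 mm thick, top surface at z = 706 mm, supported by four round legs of 66 mm diameter, each leg's bounding box inset 27 mm from the nearest pair of top edges, running from the floor.

B is an open storage box with external size 519×434×234 mm and wall thickness 10 mm (the base is also 10 mm thick). The base covers the whole footprint; the four walls stand on the base, with the y-facing walls full-width and the x-facing walls fitting between their inner faces.

C is a four-legged stool. The seat is a 310×298×24 mm slab whose top surface is at z = 398 mm; four round legs, each 32 mm in diameter, run from the floor (z = 0) to the underside of the seat, each leg's axis is inset half a diameter from the nearest pair of seat edges (so the leg's bounding box is flush with the corner).

The open box is on top of the table. Three stools sit around the table at the −y, +y, −x sides.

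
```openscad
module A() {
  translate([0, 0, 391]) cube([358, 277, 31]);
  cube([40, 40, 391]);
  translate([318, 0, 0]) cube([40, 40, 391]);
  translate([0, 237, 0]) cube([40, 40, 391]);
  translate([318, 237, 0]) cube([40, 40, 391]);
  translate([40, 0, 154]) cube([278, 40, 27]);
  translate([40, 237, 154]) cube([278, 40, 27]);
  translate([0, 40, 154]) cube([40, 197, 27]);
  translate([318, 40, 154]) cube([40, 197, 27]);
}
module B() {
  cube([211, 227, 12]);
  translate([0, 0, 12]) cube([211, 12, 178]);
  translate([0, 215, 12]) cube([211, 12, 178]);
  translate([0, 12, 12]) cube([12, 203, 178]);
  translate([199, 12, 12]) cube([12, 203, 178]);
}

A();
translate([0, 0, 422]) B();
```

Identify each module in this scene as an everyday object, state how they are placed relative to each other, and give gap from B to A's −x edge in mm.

A is a stool. B is an open box. The open box is on top of the stool. The gap from the open box to the stool's −x edge is 0 mm.

The open box's min-x is at 0; the stool's min-x is 0; gap = 0 mm.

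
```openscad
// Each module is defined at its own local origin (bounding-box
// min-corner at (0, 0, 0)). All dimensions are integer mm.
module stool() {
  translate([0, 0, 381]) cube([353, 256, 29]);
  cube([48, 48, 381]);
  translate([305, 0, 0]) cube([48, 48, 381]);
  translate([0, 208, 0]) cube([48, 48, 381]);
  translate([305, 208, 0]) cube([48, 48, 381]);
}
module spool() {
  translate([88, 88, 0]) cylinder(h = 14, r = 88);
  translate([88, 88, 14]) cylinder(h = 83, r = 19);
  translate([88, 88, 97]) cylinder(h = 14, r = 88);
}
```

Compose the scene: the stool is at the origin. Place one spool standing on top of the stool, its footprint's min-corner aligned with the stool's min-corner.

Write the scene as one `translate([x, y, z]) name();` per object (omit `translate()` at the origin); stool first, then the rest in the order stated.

stool();
translate([0, 0, 410]) spool();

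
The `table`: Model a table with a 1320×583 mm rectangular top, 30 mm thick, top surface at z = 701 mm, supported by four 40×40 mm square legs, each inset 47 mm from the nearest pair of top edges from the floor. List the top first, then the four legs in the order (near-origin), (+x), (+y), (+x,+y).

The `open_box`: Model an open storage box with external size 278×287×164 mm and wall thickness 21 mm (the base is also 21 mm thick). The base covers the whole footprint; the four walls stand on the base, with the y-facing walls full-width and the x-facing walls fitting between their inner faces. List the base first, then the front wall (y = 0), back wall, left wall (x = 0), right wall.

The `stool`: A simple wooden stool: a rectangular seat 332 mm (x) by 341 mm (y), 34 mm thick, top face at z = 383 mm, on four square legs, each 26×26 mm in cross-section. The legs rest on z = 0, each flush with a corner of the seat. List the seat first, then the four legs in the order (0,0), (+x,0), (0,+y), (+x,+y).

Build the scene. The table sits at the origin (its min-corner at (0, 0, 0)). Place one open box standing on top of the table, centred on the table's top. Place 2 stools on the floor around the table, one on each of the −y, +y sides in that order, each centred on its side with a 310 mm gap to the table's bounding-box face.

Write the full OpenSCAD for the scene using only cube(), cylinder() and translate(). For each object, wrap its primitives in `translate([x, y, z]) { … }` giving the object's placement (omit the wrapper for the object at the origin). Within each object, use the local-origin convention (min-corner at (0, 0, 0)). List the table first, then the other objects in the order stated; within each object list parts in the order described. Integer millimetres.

translate([0, 0, 671]) cube([1320, 583, 30]);
translate([47, 47, 0]) cube([40, 40, 671]);
translate([1233, 47, 0]) cube([40, 40, 671]);
translate([47, 496, 0]) cube([40, 40, 671]);
translate([1233, 496, 0]) cube([40, 40, 671]);
translate([521, 148, 701]) {
  cube([278, 287, 21]);
  translate([0, 0, 21]) cube([278, 21, 143]);
  translate([0, 266, 21]) cube([278, 21, 143]);
  translate([0, 21, 21]) cube([21, 245, 143]);
  translate([257, 21, 21]) cube([21, 245, 143]);
}
translate([494, -651, 0]) {
  translate([0, 0, 349]) cube([332, 341, 34]);
  cube([26, 26, 349]);
  translate([306, 0, 0]) cube([26, 26, 349]);
  translate([0, 315, 0]) cube([26, 26, 349]);
  translate([306, 315, 0]) cube([26, 26, 349]);
}
translate([494, 893, 0]) {
  translate([0, 0, 349]) cube([332, 341, 34]);
  cube([26, 26, 349]);
  translate([306, 0, 0]) cube([26, 26, 349]);
  translate([0, 315, 0]) cube([26, 26, 349]);
  translate([306, 315, 0]) cube([26, 26, 349]);
}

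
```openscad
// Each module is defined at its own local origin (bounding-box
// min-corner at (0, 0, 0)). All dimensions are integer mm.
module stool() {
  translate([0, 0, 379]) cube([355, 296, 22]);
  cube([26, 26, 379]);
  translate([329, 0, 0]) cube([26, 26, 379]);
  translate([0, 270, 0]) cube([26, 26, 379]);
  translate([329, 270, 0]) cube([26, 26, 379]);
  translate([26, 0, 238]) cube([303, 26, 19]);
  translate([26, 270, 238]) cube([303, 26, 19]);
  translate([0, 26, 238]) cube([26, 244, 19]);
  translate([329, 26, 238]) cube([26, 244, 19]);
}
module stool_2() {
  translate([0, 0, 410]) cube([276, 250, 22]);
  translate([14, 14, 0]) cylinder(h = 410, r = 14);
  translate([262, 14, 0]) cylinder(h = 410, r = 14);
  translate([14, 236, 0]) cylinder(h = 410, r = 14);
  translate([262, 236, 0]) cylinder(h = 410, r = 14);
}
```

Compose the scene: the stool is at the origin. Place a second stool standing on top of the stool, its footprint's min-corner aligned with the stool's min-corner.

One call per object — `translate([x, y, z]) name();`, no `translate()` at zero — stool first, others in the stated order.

stool();
translate([0, 0, 401]) stool_2();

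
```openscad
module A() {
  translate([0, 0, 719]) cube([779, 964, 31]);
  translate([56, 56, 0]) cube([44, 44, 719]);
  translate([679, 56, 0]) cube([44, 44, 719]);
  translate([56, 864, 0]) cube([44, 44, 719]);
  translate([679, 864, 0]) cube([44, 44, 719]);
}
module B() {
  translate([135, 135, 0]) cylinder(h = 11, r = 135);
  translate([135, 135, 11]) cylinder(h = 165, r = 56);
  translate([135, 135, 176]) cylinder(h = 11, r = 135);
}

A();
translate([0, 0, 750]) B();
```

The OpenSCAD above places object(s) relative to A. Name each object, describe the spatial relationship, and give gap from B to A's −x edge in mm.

A is a table. B is a spool. The spool is on top of the table. The gap from the spool to the table's −x edge is 0 mm.

The spool's min-x is at 0; the table's min-x is 0; gap = 0 mm.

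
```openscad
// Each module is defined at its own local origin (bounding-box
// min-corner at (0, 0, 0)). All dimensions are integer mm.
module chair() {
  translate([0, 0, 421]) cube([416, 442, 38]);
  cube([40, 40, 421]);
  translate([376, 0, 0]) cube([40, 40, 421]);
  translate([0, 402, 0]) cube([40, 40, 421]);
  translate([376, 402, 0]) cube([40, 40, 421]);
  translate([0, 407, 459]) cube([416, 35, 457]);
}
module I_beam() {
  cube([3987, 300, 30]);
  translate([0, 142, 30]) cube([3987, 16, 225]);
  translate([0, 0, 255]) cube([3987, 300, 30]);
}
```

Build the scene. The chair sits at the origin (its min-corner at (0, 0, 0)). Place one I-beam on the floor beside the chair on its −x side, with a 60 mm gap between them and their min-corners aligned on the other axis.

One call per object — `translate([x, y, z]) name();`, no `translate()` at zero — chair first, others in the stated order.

chair();
translate([-4047, 0, 0]) I_beam();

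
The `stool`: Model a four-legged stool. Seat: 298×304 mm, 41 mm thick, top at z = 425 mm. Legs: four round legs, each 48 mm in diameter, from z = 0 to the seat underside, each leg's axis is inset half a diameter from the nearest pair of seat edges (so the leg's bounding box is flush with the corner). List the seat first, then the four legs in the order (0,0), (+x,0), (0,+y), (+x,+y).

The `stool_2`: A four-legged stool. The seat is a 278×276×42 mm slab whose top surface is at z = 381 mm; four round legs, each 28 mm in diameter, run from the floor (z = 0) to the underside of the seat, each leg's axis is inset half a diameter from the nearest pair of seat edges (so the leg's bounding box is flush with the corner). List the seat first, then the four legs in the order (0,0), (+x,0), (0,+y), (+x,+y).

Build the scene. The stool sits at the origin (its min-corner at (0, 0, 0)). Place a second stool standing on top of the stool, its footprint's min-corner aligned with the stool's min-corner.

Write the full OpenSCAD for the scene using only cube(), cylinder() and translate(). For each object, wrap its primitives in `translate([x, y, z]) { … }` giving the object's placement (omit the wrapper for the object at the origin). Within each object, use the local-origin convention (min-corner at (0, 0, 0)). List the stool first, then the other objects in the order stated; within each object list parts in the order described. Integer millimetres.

translate([0, 0, 384]) cube([298, 304, 41]);
translate([24, 24, 0]) cylinder(h = 384, r = 24);
translate([274, 24, 0]) cylinder(h = 384, r = 24);
translate([24, 280, 0]) cylinder(h = 384, r = 24);
translate([274, 280, 0]) cylinder(h = 384, r = 24);
translate([0, 0, 425]) {
  translate([0, 0, 339]) cube([278, 276, 42]);
  translate([14, 14, 0]) cylinder(h = 339, r = 14);
  translate([264, 14, 0]) cylinder(h = 339, r = 14);
  translate([14, 262, 0]) cylinder(h = 339, r = 14);
  translate([264, 262, 0]) cylinder(h = 339, r = 14);
}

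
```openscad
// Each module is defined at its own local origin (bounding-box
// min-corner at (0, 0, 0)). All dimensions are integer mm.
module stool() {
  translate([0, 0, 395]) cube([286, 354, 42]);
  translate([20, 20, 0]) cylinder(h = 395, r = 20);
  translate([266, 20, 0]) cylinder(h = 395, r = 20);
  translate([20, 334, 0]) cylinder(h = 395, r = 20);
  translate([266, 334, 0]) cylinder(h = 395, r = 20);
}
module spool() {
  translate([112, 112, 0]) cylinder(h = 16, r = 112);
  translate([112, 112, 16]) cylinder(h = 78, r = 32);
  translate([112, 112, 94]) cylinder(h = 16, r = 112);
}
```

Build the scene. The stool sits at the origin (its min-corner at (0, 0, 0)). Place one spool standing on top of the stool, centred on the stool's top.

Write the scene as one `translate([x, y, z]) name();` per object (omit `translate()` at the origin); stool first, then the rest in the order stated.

stool();
translate([31, 65, 437]) spool();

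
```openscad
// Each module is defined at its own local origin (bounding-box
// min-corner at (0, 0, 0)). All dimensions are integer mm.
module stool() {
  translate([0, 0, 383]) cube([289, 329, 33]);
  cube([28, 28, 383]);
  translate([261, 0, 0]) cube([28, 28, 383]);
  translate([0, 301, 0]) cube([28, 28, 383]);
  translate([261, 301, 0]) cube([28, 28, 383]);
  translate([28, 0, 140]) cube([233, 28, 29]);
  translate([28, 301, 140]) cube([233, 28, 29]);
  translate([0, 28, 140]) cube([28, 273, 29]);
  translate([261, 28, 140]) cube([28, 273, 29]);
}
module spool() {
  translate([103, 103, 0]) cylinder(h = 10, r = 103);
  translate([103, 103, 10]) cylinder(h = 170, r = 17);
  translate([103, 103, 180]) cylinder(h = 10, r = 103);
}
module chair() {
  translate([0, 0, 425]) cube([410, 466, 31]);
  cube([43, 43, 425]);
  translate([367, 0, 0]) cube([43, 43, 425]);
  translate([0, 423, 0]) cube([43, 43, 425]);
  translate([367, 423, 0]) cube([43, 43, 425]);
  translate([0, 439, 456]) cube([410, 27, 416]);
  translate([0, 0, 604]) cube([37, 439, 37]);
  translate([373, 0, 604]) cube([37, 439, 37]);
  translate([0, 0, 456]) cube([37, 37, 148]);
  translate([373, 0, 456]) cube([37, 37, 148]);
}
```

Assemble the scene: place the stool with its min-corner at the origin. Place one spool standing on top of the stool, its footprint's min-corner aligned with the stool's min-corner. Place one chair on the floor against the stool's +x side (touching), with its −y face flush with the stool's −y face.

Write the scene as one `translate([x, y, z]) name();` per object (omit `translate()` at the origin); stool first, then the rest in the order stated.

stool();
translate([0, 0, 416]) spool();
translate([289, 0, 0]) chair();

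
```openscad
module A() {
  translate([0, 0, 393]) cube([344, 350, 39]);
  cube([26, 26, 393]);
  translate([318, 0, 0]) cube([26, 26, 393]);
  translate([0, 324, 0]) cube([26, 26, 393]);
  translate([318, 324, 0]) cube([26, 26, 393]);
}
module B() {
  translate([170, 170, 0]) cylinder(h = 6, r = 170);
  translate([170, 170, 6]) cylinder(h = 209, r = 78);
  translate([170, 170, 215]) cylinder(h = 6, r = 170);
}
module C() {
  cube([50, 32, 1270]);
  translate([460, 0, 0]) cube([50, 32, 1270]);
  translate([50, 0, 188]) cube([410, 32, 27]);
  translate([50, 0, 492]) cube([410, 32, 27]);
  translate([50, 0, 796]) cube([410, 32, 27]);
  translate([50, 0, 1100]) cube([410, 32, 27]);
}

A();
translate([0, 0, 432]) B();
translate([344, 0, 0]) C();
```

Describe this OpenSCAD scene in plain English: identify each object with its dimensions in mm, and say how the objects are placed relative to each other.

A is a four-legged stool. The seat is a 344×350×39 mm slab whose top surface is at z = 432 mm; four square legs, each 26×26 mm in cross-section, run from the floor (z = 0) to the underside of the seat, each flush with a corner of the seat.

B is a spool: two coaxial disc flanges of radius 170 mm and thickness 6 mm, joined by a core cylinder of radius 78 mm and height 209 mm. The lower flange rests on z = 0 and the three cylinders share a vertical axis.

C is a wooden ladder with two side rails of 50×32 mm section and 1270 mm height, set 510 mm apart overall. Between them run 4 rectangular rungs (32 mm deep, 27 mm thick), front faces flush with the rails' −y face. The bottom of the first rung is 188 mm above the floor and each subsequent rung is 304 mm higher than the one below.

The spool is on top of the stool. The ladder is against the stool's +x side, with their −y faces flush.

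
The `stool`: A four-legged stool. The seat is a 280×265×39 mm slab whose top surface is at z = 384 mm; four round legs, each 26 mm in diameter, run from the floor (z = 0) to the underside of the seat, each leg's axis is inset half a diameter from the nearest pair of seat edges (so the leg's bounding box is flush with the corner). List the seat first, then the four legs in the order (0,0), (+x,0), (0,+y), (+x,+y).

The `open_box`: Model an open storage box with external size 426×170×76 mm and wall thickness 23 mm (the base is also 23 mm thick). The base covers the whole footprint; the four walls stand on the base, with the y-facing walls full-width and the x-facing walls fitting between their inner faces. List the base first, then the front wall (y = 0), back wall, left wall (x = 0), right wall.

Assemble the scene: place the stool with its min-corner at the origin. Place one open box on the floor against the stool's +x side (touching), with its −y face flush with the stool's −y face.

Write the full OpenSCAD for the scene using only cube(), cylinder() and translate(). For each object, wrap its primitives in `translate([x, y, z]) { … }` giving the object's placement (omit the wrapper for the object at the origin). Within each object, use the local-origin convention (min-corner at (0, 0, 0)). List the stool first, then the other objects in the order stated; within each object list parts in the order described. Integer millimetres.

translate([0, 0, 345]) cube([280, 265, 39]);
translate([13, 13, 0]) cylinder(h = 345, r = 13);
translate([267, 13, 0]) cylinder(h = 345, r = 13);
translate([13, 252, 0]) cylinder(h = 345, r = 13);
translate([267, 252, 0]) cylinder(h = 345, r = 13);
translate([280, 0, 0]) {
  cube([426, 170, 23]);
  translate([0, 0, 23]) cube([426, 23, 53]);
  translate([0, 147, 23]) cube([426, 23, 53]);
  translate([0, 23, 23]) cube([23, 124, 53]);
  translate([403, 23, 23]) cube([23, 124, 53]);
}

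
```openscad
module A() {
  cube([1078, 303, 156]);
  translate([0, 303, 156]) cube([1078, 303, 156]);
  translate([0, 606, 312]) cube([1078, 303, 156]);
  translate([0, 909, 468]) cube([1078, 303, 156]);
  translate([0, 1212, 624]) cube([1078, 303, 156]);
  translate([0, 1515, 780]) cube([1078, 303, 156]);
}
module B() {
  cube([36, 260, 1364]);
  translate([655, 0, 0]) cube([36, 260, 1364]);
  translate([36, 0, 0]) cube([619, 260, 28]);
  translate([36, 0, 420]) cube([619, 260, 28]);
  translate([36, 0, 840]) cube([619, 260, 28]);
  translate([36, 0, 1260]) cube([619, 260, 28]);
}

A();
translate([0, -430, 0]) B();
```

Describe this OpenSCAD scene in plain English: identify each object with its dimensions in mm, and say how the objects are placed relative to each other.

A is a run of 6 identical solid stair steps. Each tread is 1078×303 mm and each step block is 156 mm high. Step 1 rests on the floor; step k is offset from step 1 by (k−1)×303 mm in y and (k−1)×156 mm in z.

B is a bookshelf 691 mm wide overall, 260 mm deep and 1364 mm tall. The two sides are 36 mm thick vertical panels. 4 horizontal shelves of 28 mm thickness span between the inner faces of the sides; the lowest shelf sits on the floor and shelves are stacked with a clear vertical gap of 392 mm between each pair.

The bookshelf is on the floor beside the staircase on its −y side.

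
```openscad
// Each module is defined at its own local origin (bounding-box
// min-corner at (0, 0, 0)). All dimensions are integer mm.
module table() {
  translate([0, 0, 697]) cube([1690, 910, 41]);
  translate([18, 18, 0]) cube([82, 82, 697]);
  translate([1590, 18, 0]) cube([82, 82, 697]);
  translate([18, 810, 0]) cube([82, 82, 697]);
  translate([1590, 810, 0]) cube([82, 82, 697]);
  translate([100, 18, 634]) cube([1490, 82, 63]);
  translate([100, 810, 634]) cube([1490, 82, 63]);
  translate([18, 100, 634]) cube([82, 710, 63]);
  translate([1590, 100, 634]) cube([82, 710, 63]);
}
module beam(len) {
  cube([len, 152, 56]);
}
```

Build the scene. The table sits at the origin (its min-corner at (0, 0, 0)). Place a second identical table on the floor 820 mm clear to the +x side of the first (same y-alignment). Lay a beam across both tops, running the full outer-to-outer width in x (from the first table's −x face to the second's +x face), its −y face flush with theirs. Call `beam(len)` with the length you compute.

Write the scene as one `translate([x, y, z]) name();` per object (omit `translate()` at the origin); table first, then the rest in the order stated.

table();
translate([2510, 0, 0]) table();
translate([0, 0, 738]) beam(4200);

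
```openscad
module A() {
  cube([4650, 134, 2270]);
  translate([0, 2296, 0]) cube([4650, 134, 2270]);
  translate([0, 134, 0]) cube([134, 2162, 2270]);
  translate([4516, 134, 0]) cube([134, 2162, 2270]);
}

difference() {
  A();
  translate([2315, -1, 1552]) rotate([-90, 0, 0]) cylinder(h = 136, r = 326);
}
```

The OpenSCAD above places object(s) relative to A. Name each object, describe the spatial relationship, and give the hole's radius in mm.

A is a house frame. The house frame has a circular hole through its front wall. The hole's radius is 326 mm.

The subtracted cylinder has r = 326 mm.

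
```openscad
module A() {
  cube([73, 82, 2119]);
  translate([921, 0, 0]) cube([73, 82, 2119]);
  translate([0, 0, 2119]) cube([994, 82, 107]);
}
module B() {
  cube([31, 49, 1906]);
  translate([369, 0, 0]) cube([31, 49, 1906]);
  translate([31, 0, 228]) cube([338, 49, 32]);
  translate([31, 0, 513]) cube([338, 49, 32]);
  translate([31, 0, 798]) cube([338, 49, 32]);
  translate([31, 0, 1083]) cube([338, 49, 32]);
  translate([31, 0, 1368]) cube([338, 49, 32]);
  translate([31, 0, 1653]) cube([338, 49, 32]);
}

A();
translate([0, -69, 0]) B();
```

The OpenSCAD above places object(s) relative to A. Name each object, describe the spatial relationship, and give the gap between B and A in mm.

A is a door frame. B is a ladder. The ladder is on the floor beside the door frame on its −y side. The gap between the ladder and the door frame is 20 mm.

The ladder's nearest face is 20 mm from the door frame's −y face.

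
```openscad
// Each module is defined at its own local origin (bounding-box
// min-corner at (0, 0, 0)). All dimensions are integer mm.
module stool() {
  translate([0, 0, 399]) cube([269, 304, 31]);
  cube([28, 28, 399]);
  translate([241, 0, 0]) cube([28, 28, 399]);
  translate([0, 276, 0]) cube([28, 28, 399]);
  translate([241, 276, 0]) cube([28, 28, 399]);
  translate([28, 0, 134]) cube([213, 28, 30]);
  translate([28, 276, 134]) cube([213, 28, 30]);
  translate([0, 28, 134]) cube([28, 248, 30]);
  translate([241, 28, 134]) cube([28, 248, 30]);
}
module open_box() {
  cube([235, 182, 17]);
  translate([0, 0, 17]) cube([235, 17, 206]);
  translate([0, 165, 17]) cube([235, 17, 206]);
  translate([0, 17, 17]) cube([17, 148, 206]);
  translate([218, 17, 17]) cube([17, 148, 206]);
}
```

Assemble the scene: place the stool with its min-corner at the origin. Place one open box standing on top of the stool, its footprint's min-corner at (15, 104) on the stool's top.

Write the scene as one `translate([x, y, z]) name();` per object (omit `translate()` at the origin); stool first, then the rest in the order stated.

stool();
translate([15, 104, 430]) open_box();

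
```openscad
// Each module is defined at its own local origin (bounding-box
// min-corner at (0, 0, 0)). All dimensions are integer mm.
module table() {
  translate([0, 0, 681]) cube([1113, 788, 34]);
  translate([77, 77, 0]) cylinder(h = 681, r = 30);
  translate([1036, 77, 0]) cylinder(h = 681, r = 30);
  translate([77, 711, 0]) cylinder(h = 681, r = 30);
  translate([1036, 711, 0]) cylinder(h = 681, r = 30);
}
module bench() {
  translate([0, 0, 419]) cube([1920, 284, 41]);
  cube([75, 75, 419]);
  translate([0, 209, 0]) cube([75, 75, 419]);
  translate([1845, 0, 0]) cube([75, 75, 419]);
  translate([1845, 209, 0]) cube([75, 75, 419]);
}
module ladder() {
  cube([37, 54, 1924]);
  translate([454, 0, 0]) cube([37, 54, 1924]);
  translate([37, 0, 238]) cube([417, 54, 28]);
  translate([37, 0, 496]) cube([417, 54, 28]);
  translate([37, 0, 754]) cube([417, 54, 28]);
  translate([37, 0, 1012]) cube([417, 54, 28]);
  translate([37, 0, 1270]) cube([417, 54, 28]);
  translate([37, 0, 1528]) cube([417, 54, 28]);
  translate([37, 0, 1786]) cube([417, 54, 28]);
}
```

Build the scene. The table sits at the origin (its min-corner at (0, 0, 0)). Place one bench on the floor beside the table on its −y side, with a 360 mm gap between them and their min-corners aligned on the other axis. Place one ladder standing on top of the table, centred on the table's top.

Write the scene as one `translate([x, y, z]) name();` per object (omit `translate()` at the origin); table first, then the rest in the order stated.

table();
translate([0, -644, 0]) bench();
translate([311, 367, 715]) ladder();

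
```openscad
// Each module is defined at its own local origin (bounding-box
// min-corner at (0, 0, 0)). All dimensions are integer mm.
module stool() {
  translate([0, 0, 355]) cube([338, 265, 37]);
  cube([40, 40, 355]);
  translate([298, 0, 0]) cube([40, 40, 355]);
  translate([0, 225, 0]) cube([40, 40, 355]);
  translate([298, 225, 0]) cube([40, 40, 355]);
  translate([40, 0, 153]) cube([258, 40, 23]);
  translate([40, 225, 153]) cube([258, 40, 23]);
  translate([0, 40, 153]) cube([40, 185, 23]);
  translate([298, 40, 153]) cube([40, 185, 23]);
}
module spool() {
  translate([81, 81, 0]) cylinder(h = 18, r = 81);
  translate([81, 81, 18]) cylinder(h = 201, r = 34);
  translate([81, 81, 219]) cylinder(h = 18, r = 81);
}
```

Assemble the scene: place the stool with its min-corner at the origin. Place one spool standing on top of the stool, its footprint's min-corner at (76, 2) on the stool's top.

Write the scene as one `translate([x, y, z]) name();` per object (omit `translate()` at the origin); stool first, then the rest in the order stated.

stool();
translate([76, 2, 392]) spool();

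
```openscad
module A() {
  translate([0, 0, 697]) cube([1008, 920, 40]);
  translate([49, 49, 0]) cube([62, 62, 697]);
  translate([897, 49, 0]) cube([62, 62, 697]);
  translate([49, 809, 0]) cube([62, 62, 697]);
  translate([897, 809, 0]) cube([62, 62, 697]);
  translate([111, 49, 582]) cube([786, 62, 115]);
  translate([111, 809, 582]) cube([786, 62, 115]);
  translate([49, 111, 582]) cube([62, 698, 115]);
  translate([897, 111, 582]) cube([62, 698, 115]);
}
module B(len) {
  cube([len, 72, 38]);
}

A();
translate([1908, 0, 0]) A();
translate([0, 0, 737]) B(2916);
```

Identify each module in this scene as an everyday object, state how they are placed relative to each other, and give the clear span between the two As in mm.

A is a table. B is a beam. A beam spans the tops of two tables. The clear span between the two tables is 900 mm.

Second table starts at x = 1908; first ends at x = 1008; clear span = 1908 − 1008 = 900 mm.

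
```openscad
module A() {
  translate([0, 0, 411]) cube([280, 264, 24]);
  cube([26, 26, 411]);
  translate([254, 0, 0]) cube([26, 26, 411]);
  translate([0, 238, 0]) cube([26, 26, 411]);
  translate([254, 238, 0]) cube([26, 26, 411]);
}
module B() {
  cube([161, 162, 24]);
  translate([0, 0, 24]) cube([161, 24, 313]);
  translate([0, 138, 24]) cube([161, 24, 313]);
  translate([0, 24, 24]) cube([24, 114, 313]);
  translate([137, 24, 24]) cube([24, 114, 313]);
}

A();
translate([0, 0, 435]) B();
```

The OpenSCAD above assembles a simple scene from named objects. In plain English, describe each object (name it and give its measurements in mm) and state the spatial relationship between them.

A is a four-legged stool. The seat is 280×264 mm, 24 mm thick, top at z = 435 mm. It stands on four square legs, each 26×26 mm in cross-section, from z = 0 to the seat underside, each flush with a corner of the seat.

B is an open storage box with external size 161×162×337 mm and wall thickness 24 mm (the base is also 24 mm thick). The base covers the whole footprint; the four walls stand on the base, with the y-facing walls full-width and the x-facing walls fitting between their inner faces.

The open box is on top of the stool.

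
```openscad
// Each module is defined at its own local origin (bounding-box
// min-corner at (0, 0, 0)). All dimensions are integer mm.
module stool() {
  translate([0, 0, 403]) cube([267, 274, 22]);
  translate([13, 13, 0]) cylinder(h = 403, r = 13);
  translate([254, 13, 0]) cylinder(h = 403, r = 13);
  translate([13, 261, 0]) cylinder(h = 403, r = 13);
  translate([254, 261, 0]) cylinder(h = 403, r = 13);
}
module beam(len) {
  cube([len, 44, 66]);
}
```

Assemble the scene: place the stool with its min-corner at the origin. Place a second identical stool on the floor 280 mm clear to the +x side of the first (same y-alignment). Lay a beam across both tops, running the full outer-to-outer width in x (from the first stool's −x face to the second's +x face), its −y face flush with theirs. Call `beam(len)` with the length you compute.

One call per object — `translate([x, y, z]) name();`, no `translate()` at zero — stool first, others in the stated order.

stool();
translate([547, 0, 0]) stool();
translate([0, 0, 425]) beam(814);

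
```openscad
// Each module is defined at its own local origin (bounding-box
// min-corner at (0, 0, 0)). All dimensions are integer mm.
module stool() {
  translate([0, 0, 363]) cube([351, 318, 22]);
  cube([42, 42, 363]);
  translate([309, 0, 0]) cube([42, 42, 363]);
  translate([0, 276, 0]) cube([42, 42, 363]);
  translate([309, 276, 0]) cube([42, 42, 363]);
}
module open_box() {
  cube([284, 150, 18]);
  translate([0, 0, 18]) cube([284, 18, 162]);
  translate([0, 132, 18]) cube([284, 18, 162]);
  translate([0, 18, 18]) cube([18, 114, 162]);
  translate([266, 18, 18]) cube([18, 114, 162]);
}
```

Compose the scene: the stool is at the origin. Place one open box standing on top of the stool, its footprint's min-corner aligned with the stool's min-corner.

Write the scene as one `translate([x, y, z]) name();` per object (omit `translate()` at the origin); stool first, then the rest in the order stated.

stool();
translate([0, 0, 385]) open_box();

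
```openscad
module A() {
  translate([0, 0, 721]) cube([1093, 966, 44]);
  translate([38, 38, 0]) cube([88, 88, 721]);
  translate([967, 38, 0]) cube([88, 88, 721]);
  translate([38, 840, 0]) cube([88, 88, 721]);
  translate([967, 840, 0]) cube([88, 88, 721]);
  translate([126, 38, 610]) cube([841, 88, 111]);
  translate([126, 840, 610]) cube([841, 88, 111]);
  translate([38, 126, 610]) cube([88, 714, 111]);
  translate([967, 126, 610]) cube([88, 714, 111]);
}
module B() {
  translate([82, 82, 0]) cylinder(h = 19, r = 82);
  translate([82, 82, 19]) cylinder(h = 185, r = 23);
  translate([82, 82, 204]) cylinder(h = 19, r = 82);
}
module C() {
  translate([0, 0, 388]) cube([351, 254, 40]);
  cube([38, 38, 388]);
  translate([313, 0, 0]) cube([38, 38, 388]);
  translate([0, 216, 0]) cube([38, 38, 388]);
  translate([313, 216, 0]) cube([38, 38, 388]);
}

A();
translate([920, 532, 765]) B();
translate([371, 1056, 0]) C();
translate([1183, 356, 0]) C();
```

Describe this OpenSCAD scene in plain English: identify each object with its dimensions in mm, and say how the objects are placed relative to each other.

A is a rectangular dining table. The top is 1093×966×44 mm with its upper surface at z = 765 mm. It stands on four 88×88 mm square legs, each inset 38 mm from the nearest pair of top edges, running from the floor to the underside of the top. Four apron rails, 88 mm thick and 111 mm tall, run between adjacent legs with their top edges flush with the underside of the top and their outer faces flush with the legs' outer faces.

B is a spool: two coaxial disc flanges of radius 82 mm and thickness 19 mm, joined by a core cylinder of radius 23 mm and height 185 mm. The lower flange rests on z = 0 and the three cylinders share a vertical axis.

C is a simple wooden stool: a rectangular seat 351 mm (x) by 254 mm (y), 40 mm thick, top face at z = 428 mm, on four square legs, each 38×38 mm in cross-section. The legs rest on z = 0, each flush with a corner of the seat.

The spool is on top of the table. Two stools sit around the table at the +y, +x sides.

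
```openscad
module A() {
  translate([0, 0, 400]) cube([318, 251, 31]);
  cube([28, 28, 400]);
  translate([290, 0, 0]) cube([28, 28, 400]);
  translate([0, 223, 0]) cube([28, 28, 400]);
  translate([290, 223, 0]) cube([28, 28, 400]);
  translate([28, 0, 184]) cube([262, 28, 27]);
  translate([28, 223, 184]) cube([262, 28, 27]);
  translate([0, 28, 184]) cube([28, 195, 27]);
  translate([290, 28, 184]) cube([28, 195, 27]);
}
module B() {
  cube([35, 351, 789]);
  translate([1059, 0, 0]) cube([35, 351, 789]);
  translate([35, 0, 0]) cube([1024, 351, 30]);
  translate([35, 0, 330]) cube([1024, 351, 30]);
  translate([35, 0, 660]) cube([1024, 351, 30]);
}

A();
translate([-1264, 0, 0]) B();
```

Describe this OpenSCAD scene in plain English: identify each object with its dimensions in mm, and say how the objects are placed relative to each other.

A is a simple wooden stool: a rectangular seat 318 mm (x) by 251 mm (y), 31 mm thick, top face at z = 431 mm, on four square legs, each 28×28 mm in cross-section. The legs rest on z = 0, each flush with a corner of the seat. Four stretchers, 28 mm wide and 27 mm tall, connect adjacent legs with their undersides at z = 184 mm, each running between the inner faces of the legs it joins and aligned with the legs' outer faces on the other axis.

B is an open bookshelf. Two side panels, each 35 mm thick, 351 mm deep and 789 mm tall, stand 1094 mm apart (outside-to-outside). Between them sit 3 shelves, each 30 mm thick and 351 mm deep, spanning the full gap between the sides. The bottom shelf rests on the floor (its underside at z = 0) and the clear gap between one shelf's top and the next shelf's underside is 300 mm.

The bookshelf is on the floor beside the stool on its −x side.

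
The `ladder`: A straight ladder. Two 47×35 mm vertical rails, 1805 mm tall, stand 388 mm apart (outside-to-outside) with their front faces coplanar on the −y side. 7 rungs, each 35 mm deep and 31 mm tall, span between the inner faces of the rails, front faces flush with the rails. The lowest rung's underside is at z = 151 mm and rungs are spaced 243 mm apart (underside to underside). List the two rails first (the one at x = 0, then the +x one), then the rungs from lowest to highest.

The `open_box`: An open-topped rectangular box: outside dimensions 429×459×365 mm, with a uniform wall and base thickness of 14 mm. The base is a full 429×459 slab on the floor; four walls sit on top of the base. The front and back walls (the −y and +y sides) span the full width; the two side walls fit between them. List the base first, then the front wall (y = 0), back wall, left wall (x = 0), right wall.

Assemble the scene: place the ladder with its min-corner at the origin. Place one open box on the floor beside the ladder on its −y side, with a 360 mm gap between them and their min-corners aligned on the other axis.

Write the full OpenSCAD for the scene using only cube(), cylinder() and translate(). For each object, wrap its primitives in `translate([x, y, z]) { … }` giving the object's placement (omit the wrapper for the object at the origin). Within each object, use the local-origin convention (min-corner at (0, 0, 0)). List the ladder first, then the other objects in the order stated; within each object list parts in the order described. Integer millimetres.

cube([47, 35, 1805]);
translate([341, 0, 0]) cube([47, 35, 1805]);
translate([47, 0, 151]) cube([294, 35, 31]);
translate([47, 0, 394]) cube([294, 35, 31]);
translate([47, 0, 637]) cube([294, 35, 31]);
translate([47, 0, 880]) cube([294, 35, 31]);
translate([47, 0, 1123]) cube([294, 35, 31]);
translate([47, 0, 1366]) cube([294, 35, 31]);
translate([47, 0, 1609]) cube([294, 35, 31]);
translate([0, -819, 0]) {
  cube([429, 459, 14]);
  translate([0, 0, 14]) cube([429, 14, 351]);
  translate([0, 445, 14]) cube([429, 14, 351]);
  translate([0, 14, 14]) cube([14, 431, 351]);
  translate([415, 14, 14]) cube([14, 431, 351]);
}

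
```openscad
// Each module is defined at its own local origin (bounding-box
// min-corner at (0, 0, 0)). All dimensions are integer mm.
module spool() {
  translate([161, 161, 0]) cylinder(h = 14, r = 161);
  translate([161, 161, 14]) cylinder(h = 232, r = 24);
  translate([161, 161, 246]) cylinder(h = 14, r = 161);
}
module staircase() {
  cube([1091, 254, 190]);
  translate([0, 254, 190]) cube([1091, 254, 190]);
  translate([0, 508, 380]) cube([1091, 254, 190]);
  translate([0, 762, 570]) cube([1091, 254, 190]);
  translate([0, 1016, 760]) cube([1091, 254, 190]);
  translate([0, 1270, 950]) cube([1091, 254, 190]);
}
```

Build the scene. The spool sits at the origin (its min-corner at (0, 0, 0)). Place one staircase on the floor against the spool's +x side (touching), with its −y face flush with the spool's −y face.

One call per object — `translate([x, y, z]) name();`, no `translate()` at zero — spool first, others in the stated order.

spool();
translate([322, 0, 0]) staircase();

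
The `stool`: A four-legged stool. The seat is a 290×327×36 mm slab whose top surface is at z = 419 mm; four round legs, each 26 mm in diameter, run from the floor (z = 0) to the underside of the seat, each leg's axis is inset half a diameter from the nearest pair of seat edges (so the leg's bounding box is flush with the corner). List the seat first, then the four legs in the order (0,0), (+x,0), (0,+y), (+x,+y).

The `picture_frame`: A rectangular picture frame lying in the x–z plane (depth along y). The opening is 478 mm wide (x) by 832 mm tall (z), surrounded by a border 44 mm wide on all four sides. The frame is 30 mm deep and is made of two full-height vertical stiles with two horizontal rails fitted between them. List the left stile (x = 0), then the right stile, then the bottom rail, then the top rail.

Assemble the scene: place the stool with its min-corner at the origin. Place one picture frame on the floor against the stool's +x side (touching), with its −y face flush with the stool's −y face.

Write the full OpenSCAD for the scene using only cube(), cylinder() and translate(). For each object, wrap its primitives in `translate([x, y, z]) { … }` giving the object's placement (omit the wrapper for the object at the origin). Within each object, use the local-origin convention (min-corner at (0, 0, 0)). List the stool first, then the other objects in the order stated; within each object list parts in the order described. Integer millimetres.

translate([0, 0, 383]) cube([290, 327, 36]);
translate([13, 13, 0]) cylinder(h = 383, r = 13);
translate([277, 13, 0]) cylinder(h = 383, r = 13);
translate([13, 314, 0]) cylinder(h = 383, r = 13);
translate([277, 314, 0]) cylinder(h = 383, r = 13);
translate([290, 0, 0]) {
  cube([44, 30, 920]);
  translate([522, 0, 0]) cube([44, 30, 920]);
  translate([44, 0, 0]) cube([478, 30, 44]);
  translate([44, 0, 876]) cube([478, 30, 44]);
}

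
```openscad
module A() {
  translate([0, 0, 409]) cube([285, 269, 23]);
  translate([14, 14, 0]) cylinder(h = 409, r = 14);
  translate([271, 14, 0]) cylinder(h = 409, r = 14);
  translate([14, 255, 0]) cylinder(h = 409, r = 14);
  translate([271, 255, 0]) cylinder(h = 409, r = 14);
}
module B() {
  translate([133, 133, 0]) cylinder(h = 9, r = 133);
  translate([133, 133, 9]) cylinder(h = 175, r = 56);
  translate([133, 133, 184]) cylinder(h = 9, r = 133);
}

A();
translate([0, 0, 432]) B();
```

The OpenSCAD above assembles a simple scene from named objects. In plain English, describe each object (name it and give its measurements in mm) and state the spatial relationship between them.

A is a simple wooden stool: a rectangular seat 285 mm (x) by 269 mm (y), 23 mm thick, top face at z = 432 mm, on four round legs, each 28 mm in diameter. The legs rest on z = 0, each leg's axis is inset half a diameter from the nearest pair of seat edges (so the leg's bounding box is flush with the corner).

B is a spool: two coaxial disc flanges of radius 133 mm and thickness 9 mm, joined by a core cylinder of radius 56 mm and height 175 mm. The lower flange rests on z = 0 and the three cylinders share a vertical axis.

The spool is on top of the stool.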